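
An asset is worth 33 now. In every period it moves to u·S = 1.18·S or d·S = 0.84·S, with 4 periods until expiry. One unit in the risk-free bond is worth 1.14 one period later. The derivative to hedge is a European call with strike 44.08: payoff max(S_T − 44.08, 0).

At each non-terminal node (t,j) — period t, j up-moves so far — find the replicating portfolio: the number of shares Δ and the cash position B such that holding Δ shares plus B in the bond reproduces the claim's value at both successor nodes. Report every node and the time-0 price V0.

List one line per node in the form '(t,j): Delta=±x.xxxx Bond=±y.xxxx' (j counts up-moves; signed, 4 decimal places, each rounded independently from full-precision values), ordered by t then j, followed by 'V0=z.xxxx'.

No-arbitrage ⇒ martingale measure with p* = (R−d)/(u−d) = 0.8824.
Terminal payoffs: V(4,0)=0.0000, V(4,1)=0.0000, V(4,2)=0.0000, V(4,3)=1.4648, V(4,4)=19.8997
  t=3,j=0: stock 19.5592 → up 23.0799 (V=0.0000), down 16.4298 (V=0.0000). Price 0.0000; hedge Δ=0.0000, bond B=0.0000.
  t=3,j=1: stock 27.4761 → up 32.4218 (V=0.0000), down 23.0799 (V=0.0000). Price 0.0000; hedge Δ=0.0000, bond B=0.0000.
  t=3,j=2: stock 38.5973 → up 45.5448 (V=1.4648), down 32.4218 (V=0.0000). Price 1.1338; hedge Δ=0.1116, bond B=-3.1746.
  t=3,j=3: stock 54.2201 → up 63.9797 (V=19.8997), down 45.5448 (V=1.4648). Price 15.5534; hedge Δ=1.0000, bond B=-38.6667.
  t=2,j=0: stock 23.2848 → up 27.4761 (V=0.0000), down 19.5592 (V=0.0000). Price 0.0000; hedge Δ=0.0000, bond B=0.0000.
  t=2,j=1: stock 32.7096 → up 38.5973 (V=1.1338), down 27.4761 (V=0.0000). Price 0.8775; hedge Δ=0.1019, bond B=-2.4571.
  t=2,j=2: stock 45.9492 → up 54.2201 (V=15.5534), down 38.5973 (V=1.1338). Price 12.1552; hedge Δ=0.9230, bond B=-30.2554.
  t=1,j=0: stock 27.7200 → up 32.7096 (V=0.8775), down 23.2848 (V=0.0000). Price 0.6792; hedge Δ=0.0931, bond B=-1.9018.
  t=1,j=1: stock 38.9400 → up 45.9492 (V=12.1552), down 32.7096 (V=0.8775). Price 9.4986; hedge Δ=0.8518, bond B=-23.6710.
  t=0,j=0: stock 33.0000 → up 38.9400 (V=9.4986), down 27.7200 (V=0.6792). Price 7.4220; hedge Δ=0.7860, bond B=-18.5175.
The time-0 hedge costs 7.4220, which is the no-arbitrage price.

(0,0): Delta=0.7860 Bond=-18.5175
(1,0): Delta=0.0931 Bond=-1.9018
(1,1): Delta=0.8518 Bond=-23.6710
(2,0): Delta=0.0000 Bond=0.0000
(2,1): Delta=0.1019 Bond=-2.4571
(2,2): Delta=0.9230 Bond=-30.2554
(3,0): Delta=0.0000 Bond=0.0000
(3,1): Delta=0.0000 Bond=0.0000
(3,2): Delta=0.1116 Bond=-3.1746
(3,3): Delta=1.0000 Bond=-38.6667
V0=7.4220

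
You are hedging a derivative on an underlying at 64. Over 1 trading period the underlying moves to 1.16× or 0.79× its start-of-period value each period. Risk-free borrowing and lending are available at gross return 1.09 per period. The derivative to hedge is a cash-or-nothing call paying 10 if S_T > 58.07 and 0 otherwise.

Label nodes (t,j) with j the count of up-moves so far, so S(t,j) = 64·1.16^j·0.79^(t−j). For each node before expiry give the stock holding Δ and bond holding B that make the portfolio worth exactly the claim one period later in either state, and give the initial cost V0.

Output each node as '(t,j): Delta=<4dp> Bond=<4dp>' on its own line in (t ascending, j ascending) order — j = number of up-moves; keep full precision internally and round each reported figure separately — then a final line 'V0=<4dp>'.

No-arbitrage ⇒ martingale measure with p* = (R−d)/(u−d) = 0.8108.
Terminal values V(1,·): V(1,0)=0.0000, V(1,1)=10.0000
  t=0,j=0: stock 64.0000 → up 74.2400 (V=10.0000), down 50.5600 (V=0.0000). Price 7.4386; hedge Δ=0.4223, bond B=-19.5884.
Root portfolio cost Δ·64+B reproduces V0=7.4386.

(0,0): Delta=0.4223 Bond=-19.5884
V0=7.4386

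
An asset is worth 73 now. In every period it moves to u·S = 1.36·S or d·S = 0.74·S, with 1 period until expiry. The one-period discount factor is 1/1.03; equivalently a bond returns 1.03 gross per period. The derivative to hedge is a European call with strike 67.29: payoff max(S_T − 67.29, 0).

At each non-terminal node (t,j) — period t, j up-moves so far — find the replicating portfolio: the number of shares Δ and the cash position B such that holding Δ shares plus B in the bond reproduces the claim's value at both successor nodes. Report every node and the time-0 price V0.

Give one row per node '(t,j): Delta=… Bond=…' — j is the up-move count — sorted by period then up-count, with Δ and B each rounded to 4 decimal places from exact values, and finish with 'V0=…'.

The replicating-portfolio and risk-neutral prices coincide; use p* = (1.03−0.74)/(1.36−0.74) = 0.4677 for the latter.
Terminal values V(1,·): V(1,0)=0.0000, V(1,1)=31.9900
Node (0,0) S=73.0000: V=(p*·31.9900+(1−p*)·0.0000)/1.03=14.5272; Δ=(31.9900−0.0000)/(99.2800−54.0200)=0.7068; B=V−Δ·S=-37.0695
Self-financing check: at every node Δ·S+B equals the discounted successor values.

(0,0): Delta=0.7068 Bond=-37.0695
V0=14.5272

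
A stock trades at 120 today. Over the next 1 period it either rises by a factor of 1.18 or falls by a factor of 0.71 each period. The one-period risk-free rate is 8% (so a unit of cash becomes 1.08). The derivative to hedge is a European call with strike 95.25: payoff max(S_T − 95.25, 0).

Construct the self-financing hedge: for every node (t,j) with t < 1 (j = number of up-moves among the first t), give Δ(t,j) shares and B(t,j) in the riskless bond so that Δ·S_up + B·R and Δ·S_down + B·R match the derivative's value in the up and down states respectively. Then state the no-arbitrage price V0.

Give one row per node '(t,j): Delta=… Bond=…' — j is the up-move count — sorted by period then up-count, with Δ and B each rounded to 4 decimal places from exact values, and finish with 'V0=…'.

(0,0): Delta=0.8218 Bond=-64.8316
V0=33.7855

The replicating-portfolio and risk-neutral prices coincide; use p* = (1.08−0.71)/(1.18−0.71) = 0.7872 for the latter.
Payoff layer (t=1): V(1,0)=0.0000, V(1,1)=46.3500
Node (0,0) S=120.0000: V=(p*·46.3500+(1−p*)·0.0000)/1.08=33.7855; Δ=(46.3500−0.0000)/(141.6000−85.2000)=0.8218; B=V−Δ·S=-64.8316
Root portfolio cost Δ·120+B reproduces V0=33.7855.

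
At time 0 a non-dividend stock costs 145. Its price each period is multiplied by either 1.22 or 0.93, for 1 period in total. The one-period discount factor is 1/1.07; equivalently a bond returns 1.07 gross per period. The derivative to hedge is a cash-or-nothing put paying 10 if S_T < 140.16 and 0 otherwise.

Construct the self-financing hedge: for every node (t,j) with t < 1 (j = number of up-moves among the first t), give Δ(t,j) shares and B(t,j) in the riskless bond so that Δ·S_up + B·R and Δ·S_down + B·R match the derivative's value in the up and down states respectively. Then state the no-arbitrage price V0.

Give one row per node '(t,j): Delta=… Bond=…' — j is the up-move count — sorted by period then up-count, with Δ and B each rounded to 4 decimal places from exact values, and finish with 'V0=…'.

Under the risk-neutral measure, an up-move has probability p* = (R−d)/(u−d) = 0.4828 and values discount at R = 1.07.
Terminal payoffs: V(1,0)=10.0000, V(1,1)=0.0000
Node (0,0) S=145.0000: V=(p*·0.0000+(1−p*)·10.0000)/1.07=4.8340; Δ=(0.0000−10.0000)/(176.9000−134.8500)=-0.2378; B=V−Δ·S=39.3168
Self-financing check: at every node Δ·S+B equals the discounted successor values.

(0,0): Delta=-0.2378 Bond=39.3168
V0=4.8340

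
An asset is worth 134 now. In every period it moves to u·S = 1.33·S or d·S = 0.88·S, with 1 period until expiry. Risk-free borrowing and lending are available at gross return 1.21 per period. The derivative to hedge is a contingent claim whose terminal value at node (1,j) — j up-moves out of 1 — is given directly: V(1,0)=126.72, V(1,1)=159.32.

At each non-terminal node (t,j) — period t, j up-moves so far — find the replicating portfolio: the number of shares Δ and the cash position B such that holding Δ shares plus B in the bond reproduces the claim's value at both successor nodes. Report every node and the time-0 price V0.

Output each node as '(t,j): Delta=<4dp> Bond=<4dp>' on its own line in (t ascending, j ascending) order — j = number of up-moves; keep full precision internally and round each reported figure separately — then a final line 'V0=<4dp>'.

The replicating-portfolio and risk-neutral prices coincide; use p* = (1.21−0.88)/(1.33−0.88) = 0.7333 for the latter.
At expiry t=1: V(1,0)=126.7200, V(1,1)=159.3200
  t=0,j=0: stock 134.0000 → up 178.2200 (V=159.3200), down 117.9200 (V=126.7200). Price 124.4848; hedge Δ=0.5406, bond B=52.0404.
Root portfolio cost Δ·134+B reproduces V0=124.4848.

(0,0): Delta=0.5406 Bond=52.0404
V0=124.4848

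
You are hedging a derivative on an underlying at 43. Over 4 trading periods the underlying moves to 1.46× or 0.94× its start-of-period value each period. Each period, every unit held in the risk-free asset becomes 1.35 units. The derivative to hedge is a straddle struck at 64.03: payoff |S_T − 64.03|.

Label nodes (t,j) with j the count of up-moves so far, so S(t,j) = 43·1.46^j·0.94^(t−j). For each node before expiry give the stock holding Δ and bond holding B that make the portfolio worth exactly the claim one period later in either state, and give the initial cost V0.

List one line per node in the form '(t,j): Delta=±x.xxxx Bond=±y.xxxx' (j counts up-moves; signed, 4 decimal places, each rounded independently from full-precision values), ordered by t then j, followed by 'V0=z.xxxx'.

(0,0): Delta=0.9479 Bond=-16.7855
(1,0): Delta=0.7496 Bond=-14.6461
(1,1): Delta=0.9821 Bond=-24.8106
(2,0): Delta=0.0027 Bond=8.6062
(2,1): Delta=0.8786 Bond=-27.3860
(2,2): Delta=1.0000 Bond=-35.1331
(3,0): Delta=-1.0000 Bond=47.4296
(3,1): Delta=0.1759 Bond=2.0104
(3,2): Delta=1.0000 Bond=-47.4296
(3,3): Delta=1.0000 Bond=-47.4296
V0=23.9730

Since d<R<u, set p* = (R−d)/(u−d) = 0.7885; price each node as the discounted p*-expectation of its children.
Payoff layer (t=4): V(4,0)=30.4578, V(4,1)=11.8859, V(4,2)=16.9597, V(4,3)=61.7625, V(4,4)=131.3499
(3,0): S=35.7151. Δ = (V_up−V_dn)/(S_up−S_dn) = (11.8859−30.4578)/(52.1441−33.5722) = -1.0000. V = [p*·11.8859 + (1−p*)·30.4578]/1.35 = 11.7145. B = V − Δ·S = 47.4296.
(3,1): S=55.4724. Δ = (V_up−V_dn)/(S_up−S_dn) = (16.9597−11.8859)/(80.9897−52.1441) = 0.1759. V = [p*·16.9597 + (1−p*)·11.8859]/1.35 = 11.7677. B = V − Δ·S = 2.0104.
(3,2): S=86.1593. Δ = (V_up−V_dn)/(S_up−S_dn) = (61.7625−16.9597)/(125.7925−80.9897) = 1.0000. V = [p*·61.7625 + (1−p*)·16.9597]/1.35 = 38.7296. B = V − Δ·S = -47.4296.
(3,3): S=133.8218. Δ = (V_up−V_dn)/(S_up−S_dn) = (131.3499−61.7625)/(195.3799−125.7925) = 1.0000. V = [p*·131.3499 + (1−p*)·61.7625]/1.35 = 86.3922. B = V − Δ·S = -47.4296.
(2,0): S=37.9948. Δ = (V_up−V_dn)/(S_up−S_dn) = (11.7677−11.7145)/(55.4724−35.7151) = 0.0027. V = [p*·11.7677 + (1−p*)·11.7145]/1.35 = 8.7085. B = V − Δ·S = 8.6062.
(2,1): S=59.0132. Δ = (V_up−V_dn)/(S_up−S_dn) = (38.7296−11.7677)/(86.1593−55.4724) = 0.8786. V = [p*·38.7296 + (1−p*)·11.7677]/1.35 = 24.4638. B = V − Δ·S = -27.3860.
(2,2): S=91.6588. Δ = (V_up−V_dn)/(S_up−S_dn) = (86.3922−38.7296)/(133.8218−86.1593) = 1.0000. V = [p*·86.3922 + (1−p*)·38.7296]/1.35 = 56.5257. B = V − Δ·S = -35.1331.
(1,0): S=40.4200. Δ = (V_up−V_dn)/(S_up−S_dn) = (24.4638−8.7085)/(59.0132−37.9948) = 0.7496. V = [p*·24.4638 + (1−p*)·8.7085]/1.35 = 15.6526. B = V − Δ·S = -14.6461.
(1,1): S=62.7800. Δ = (V_up−V_dn)/(S_up−S_dn) = (56.5257−24.4638)/(91.6588−59.0132) = 0.9821. V = [p*·56.5257 + (1−p*)·24.4638]/1.35 = 36.8470. B = V − Δ·S = -24.8106.
(0,0): S=43.0000. Δ = (V_up−V_dn)/(S_up−S_dn) = (36.8470−15.6526)/(62.7800−40.4200) = 0.9479. V = [p*·36.8470 + (1−p*)·15.6526]/1.35 = 23.9730. B = V − Δ·S = -16.7855.
Self-financing check: at every node Δ·S+B equals the discounted successor values.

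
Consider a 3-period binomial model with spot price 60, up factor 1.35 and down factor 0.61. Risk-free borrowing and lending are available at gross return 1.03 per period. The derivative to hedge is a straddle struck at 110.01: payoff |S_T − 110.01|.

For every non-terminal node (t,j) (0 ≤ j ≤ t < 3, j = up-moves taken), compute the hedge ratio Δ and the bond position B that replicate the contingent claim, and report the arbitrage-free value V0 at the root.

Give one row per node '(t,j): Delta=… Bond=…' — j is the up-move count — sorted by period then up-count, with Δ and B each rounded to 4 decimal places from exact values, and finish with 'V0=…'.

(0,0): Delta=-0.4856 Bond=82.3944
(1,0): Delta=-1.0000 Bond=103.6950
(1,1): Delta=-0.3084 Bond=70.5205
(2,0): Delta=-1.0000 Bond=106.8058
(2,1): Delta=-1.0000 Bond=106.8058
(2,2): Delta=-0.0704 Bond=46.6021
V0=53.2612

Under the risk-neutral measure, an up-move has probability p* = (R−d)/(u−d) = 0.5676 and values discount at R = 1.03.
At expiry t=3: V(3,0)=96.3911, V(3,1)=79.8699, V(3,2)=43.3065, V(3,3)=37.6125
(2,0): S=22.3260. Δ = (V_up−V_dn)/(S_up−S_dn) = (79.8699−96.3911)/(30.1401−13.6189) = -1.0000. V = [p*·79.8699 + (1−p*)·96.3911]/1.03 = 84.4798. B = V − Δ·S = 106.8058.
(2,1): S=49.4100. Δ = (V_up−V_dn)/(S_up−S_dn) = (43.3065−79.8699)/(66.7035−30.1401) = -1.0000. V = [p*·43.3065 + (1−p*)·79.8699]/1.03 = 57.3958. B = V − Δ·S = 106.8058.
(2,2): S=109.3500. Δ = (V_up−V_dn)/(S_up−S_dn) = (37.6125−43.3065)/(147.6225−66.7035) = -0.0704. V = [p*·37.6125 + (1−p*)·43.3065]/1.03 = 38.9075. B = V − Δ·S = 46.6021.
(1,0): S=36.6000. Δ = (V_up−V_dn)/(S_up−S_dn) = (57.3958−84.4798)/(49.4100−22.3260) = -1.0000. V = [p*·57.3958 + (1−p*)·84.4798]/1.03 = 67.0950. B = V − Δ·S = 103.6950.
(1,1): S=81.0000. Δ = (V_up−V_dn)/(S_up−S_dn) = (38.9075−57.3958)/(109.3500−49.4100) = -0.3084. V = [p*·38.9075 + (1−p*)·57.3958]/1.03 = 45.5364. B = V − Δ·S = 70.5205.
(0,0): S=60.0000. Δ = (V_up−V_dn)/(S_up−S_dn) = (45.5364−67.0950)/(81.0000−36.6000) = -0.4856. V = [p*·45.5364 + (1−p*)·67.0950]/1.03 = 53.2612. B = V − Δ·S = 82.3944.
Each (Δ,B) replicates both successor values, so the strategy is self-financing and V0 is arbitrage-free.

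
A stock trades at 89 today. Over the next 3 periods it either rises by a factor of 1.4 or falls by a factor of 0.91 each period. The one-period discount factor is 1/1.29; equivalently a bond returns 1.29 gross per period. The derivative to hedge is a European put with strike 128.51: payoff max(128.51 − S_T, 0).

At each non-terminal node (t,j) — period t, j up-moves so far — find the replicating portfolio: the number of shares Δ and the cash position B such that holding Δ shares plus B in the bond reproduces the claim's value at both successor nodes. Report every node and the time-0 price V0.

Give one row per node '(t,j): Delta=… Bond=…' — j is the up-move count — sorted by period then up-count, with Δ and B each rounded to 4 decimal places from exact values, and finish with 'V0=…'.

(0,0): Delta=-0.1466 Bond=14.7548
(1,0): Delta=-0.5421 Bond=51.0613
(1,1): Delta=-0.0722 Bond=9.7625
(2,0): Delta=-1.0000 Bond=99.6202
(2,1): Delta=-0.4559 Bond=56.0991
(2,2): Delta=0.0000 Bond=0.0000
V0=1.7072

Risk-neutral probability p* = (R−d)/(u−d) = (1.29−0.91)/(1.4−0.91) = 0.7755.
Terminal values V(3,·): V(3,0)=61.4422, V(3,1)=25.3287, V(3,2)=0.0000, V(3,3)=0.0000
(2,0): S=73.7009. Δ = (V_up−V_dn)/(S_up−S_dn) = (25.3287−61.4422)/(103.1813−67.0678) = -1.0000. V = [p*·25.3287 + (1−p*)·61.4422]/1.29 = 25.9193. B = V − Δ·S = 99.6202.
(2,1): S=113.3860. Δ = (V_up−V_dn)/(S_up−S_dn) = (0.0000−25.3287)/(158.7404−103.1813) = -0.4559. V = [p*·0.0000 + (1−p*)·25.3287]/1.29 = 4.4078. B = V − Δ·S = 56.0991.
(2,2): S=174.4400. Δ = (V_up−V_dn)/(S_up−S_dn) = (0.0000−0.0000)/(244.2160−158.7404) = 0.0000. V = [p*·0.0000 + (1−p*)·0.0000]/1.29 = 0.0000. B = V − Δ·S = 0.0000.
(1,0): S=80.9900. Δ = (V_up−V_dn)/(S_up−S_dn) = (4.4078−25.9193)/(113.3860−73.7009) = -0.5421. V = [p*·4.4078 + (1−p*)·25.9193]/1.29 = 7.1604. B = V − Δ·S = 51.0613.
(1,1): S=124.6000. Δ = (V_up−V_dn)/(S_up−S_dn) = (0.0000−4.4078)/(174.4400−113.3860) = -0.0722. V = [p*·0.0000 + (1−p*)·4.4078]/1.29 = 0.7671. B = V − Δ·S = 9.7625.
(0,0): S=89.0000. Δ = (V_up−V_dn)/(S_up−S_dn) = (0.7671−7.1604)/(124.6000−80.9900) = -0.1466. V = [p*·0.7671 + (1−p*)·7.1604]/1.29 = 1.7072. B = V − Δ·S = 14.7548.
Root portfolio cost Δ·89+B reproduces V0=1.7072.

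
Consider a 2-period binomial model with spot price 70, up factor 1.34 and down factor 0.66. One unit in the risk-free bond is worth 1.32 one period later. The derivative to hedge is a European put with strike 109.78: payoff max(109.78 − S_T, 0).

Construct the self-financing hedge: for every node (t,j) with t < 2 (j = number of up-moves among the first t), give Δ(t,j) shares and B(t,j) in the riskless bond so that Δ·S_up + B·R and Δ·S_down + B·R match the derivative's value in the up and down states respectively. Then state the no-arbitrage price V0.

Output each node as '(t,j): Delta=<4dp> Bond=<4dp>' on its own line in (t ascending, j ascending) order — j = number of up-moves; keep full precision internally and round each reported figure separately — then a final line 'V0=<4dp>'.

Since d<R<u, set p* = (R−d)/(u−d) = 0.9706; price each node as the discounted p*-expectation of its children.
Terminal payoffs: V(2,0)=79.2880, V(2,1)=47.8720, V(2,2)=0.0000
(1,0): S=46.2000. Δ = (V_up−V_dn)/(S_up−S_dn) = (47.8720−79.2880)/(61.9080−30.4920) = -1.0000. V = [p*·47.8720 + (1−p*)·79.2880]/1.32 = 36.9667. B = V − Δ·S = 83.1667.
(1,1): S=93.8000. Δ = (V_up−V_dn)/(S_up−S_dn) = (0.0000−47.8720)/(125.6920−61.9080) = -0.7505. V = [p*·0.0000 + (1−p*)·47.8720]/1.32 = 1.0667. B = V − Δ·S = 71.4667.
(0,0): S=70.0000. Δ = (V_up−V_dn)/(S_up−S_dn) = (1.0667−36.9667)/(93.8000−46.2000) = -0.7542. V = [p*·1.0667 + (1−p*)·36.9667]/1.32 = 1.6080. B = V − Δ·S = 54.4021.
Check: Δ(0,0)·S0 + B(0,0) = 1.6080 = V0.

(0,0): Delta=-0.7542 Bond=54.4021
(1,0): Delta=-1.0000 Bond=83.1667
(1,1): Delta=-0.7505 Bond=71.4667
V0=1.6080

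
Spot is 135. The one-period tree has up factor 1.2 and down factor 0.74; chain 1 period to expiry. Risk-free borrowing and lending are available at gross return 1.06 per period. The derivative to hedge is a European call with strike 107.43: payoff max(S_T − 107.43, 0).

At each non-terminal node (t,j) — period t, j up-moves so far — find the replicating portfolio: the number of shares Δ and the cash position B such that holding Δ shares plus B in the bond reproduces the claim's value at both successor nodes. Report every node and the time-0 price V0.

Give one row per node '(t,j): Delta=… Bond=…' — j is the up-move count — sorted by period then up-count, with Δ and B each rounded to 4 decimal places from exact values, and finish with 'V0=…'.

Since d<R<u, set p* = (R−d)/(u−d) = 0.6957; price each node as the discounted p*-expectation of its children.
At expiry t=1: V(1,0)=0.0000, V(1,1)=54.5700
  t=0,j=0: stock 135.0000 → up 162.0000 (V=54.5700), down 99.9000 (V=0.0000). Price 35.8130; hedge Δ=0.8787, bond B=-82.8175.
Self-financing check: at every node Δ·S+B equals the discounted successor values.

(0,0): Delta=0.8787 Bond=-82.8175
V0=35.8130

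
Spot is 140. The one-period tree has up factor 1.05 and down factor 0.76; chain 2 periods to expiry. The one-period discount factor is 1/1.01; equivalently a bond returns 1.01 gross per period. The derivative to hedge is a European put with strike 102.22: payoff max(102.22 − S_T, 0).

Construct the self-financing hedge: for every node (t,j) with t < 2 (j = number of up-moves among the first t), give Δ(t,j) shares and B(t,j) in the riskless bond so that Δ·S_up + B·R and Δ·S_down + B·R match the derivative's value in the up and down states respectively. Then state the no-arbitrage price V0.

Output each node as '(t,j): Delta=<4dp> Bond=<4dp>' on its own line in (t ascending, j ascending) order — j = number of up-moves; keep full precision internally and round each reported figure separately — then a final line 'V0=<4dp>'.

The replicating-portfolio and risk-neutral prices coincide; use p* = (1.01−0.76)/(1.05−0.76) = 0.8621 for the latter.
Payoff layer (t=2): V(2,0)=21.3560, V(2,1)=0.0000, V(2,2)=0.0000
  t=1,j=0: stock 106.4000 → up 111.7200 (V=0.0000), down 80.8640 (V=21.3560). Price 2.9165; hedge Δ=-0.6921, bond B=76.5579.
  t=1,j=1: stock 147.0000 → up 154.3500 (V=0.0000), down 111.7200 (V=0.0000). Price 0.0000; hedge Δ=0.0000, bond B=0.0000.
  t=0,j=0: stock 140.0000 → up 147.0000 (V=0.0000), down 106.4000 (V=2.9165). Price 0.3983; hedge Δ=-0.0718, bond B=10.4552.
Check: Δ(0,0)·S0 + B(0,0) = 0.3983 = V0.

(0,0): Delta=-0.0718 Bond=10.4552
(1,0): Delta=-0.6921 Bond=76.5579
(1,1): Delta=0.0000 Bond=0.0000
V0=0.3983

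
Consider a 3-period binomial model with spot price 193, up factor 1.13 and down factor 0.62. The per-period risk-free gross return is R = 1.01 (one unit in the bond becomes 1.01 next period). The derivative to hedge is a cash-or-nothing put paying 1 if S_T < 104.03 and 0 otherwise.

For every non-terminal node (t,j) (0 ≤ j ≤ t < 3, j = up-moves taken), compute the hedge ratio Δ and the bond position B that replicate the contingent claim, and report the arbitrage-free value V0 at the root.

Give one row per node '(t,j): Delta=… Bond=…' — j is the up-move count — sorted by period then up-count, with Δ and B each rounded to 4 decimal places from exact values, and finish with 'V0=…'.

(0,0): Delta=-0.0036 Bond=0.8276
(1,0): Delta=-0.0124 Bond=1.8916
(1,1): Delta=-0.0021 Bond=0.5111
(2,0): Delta=0.0000 Bond=0.9901
(2,1): Delta=-0.0145 Bond=2.1937
(2,2): Delta=0.0000 Bond=0.0000
V0=0.1359

Risk-neutral probability p* = (R−d)/(u−d) = (1.01−0.62)/(1.13−0.62) = 0.7647.
Terminal values V(3,·): V(3,0)=1.0000, V(3,1)=1.0000, V(3,2)=0.0000, V(3,3)=0.0000
  t=2,j=0: stock 74.1892 → up 83.8338 (V=1.0000), down 45.9973 (V=1.0000). Price 0.9901; hedge Δ=0.0000, bond B=0.9901.
  t=2,j=1: stock 135.2158 → up 152.7939 (V=0.0000), down 83.8338 (V=1.0000). Price 0.2330; hedge Δ=-0.0145, bond B=2.1937.
  t=2,j=2: stock 246.4417 → up 278.4791 (V=0.0000), down 152.7939 (V=0.0000). Price 0.0000; hedge Δ=0.0000, bond B=0.0000.
  t=1,j=0: stock 119.6600 → up 135.2158 (V=0.2330), down 74.1892 (V=0.9901). Price 0.4070; hedge Δ=-0.0124, bond B=1.8916.
  t=1,j=1: stock 218.0900 → up 246.4417 (V=0.0000), down 135.2158 (V=0.2330). Price 0.0543; hedge Δ=-0.0021, bond B=0.5111.
  t=0,j=0: stock 193.0000 → up 218.0900 (V=0.0543), down 119.6600 (V=0.4070). Price 0.1359; hedge Δ=-0.0036, bond B=0.8276.
Check: Δ(0,0)·S0 + B(0,0) = 0.1359 = V0.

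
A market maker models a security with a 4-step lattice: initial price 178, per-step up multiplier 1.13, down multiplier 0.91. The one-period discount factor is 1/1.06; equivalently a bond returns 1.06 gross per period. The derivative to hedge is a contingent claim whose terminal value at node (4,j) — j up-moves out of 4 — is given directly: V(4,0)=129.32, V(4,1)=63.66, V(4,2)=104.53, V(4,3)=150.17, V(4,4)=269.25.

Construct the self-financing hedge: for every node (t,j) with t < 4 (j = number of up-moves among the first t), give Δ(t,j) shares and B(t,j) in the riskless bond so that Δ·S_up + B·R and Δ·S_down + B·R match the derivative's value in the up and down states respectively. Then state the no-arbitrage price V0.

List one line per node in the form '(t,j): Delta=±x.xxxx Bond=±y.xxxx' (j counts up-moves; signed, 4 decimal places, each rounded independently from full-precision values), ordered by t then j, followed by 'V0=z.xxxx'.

(0,0): Delta=1.3796 Bond=-122.6330
(1,0): Delta=0.8067 Bond=-37.2015
(1,1): Delta=1.5949 Bond=-173.2927
(2,0): Delta=0.2029 Bond=49.5768
(2,1): Delta=1.0337 Bond=-80.9717
(2,2): Delta=1.8058 Bond=-231.6255
(3,0): Delta=-2.2250 Bond=378.2204
(3,1): Delta=1.1153 Bond=-99.4275
(3,2): Delta=1.0030 Bond=-79.4846
(3,3): Delta=2.1075 Bond=-323.0077
V0=122.9349

The replicating-portfolio and risk-neutral prices coincide; use p* = (1.06−0.91)/(1.13−0.91) = 0.6818 for the latter.
Payoff layer (t=4): V(4,0)=129.3200, V(4,1)=63.6600, V(4,2)=104.5300, V(4,3)=150.1700, V(4,4)=269.2500
(3,0): S=134.1356. Δ = (V_up−V_dn)/(S_up−S_dn) = (63.6600−129.3200)/(151.5733−122.0634) = -2.2250. V = [p*·63.6600 + (1−p*)·129.3200]/1.06 = 79.7659. B = V − Δ·S = 378.2204.
(3,1): S=166.5640. Δ = (V_up−V_dn)/(S_up−S_dn) = (104.5300−63.6600)/(188.2174−151.5733) = 1.1153. V = [p*·104.5300 + (1−p*)·63.6600]/1.06 = 86.3452. B = V − Δ·S = -99.4275.
(3,2): S=206.8323. Δ = (V_up−V_dn)/(S_up−S_dn) = (150.1700−104.5300)/(233.7205−188.2174) = 1.0030. V = [p*·150.1700 + (1−p*)·104.5300]/1.06 = 127.9700. B = V − Δ·S = -79.4846.
(3,3): S=256.8357. Δ = (V_up−V_dn)/(S_up−S_dn) = (269.2500−150.1700)/(290.2243−233.7205) = 2.1075. V = [p*·269.2500 + (1−p*)·150.1700]/1.06 = 218.2650. B = V − Δ·S = -323.0077.
(2,0): S=147.4018. Δ = (V_up−V_dn)/(S_up−S_dn) = (86.3452−79.7659)/(166.5640−134.1356) = 0.2029. V = [p*·86.3452 + (1−p*)·79.7659]/1.06 = 79.4828. B = V − Δ·S = 49.5768.
(2,1): S=183.0374. Δ = (V_up−V_dn)/(S_up−S_dn) = (127.9700−86.3452)/(206.8323−166.5640) = 1.0337. V = [p*·127.9700 + (1−p*)·86.3452]/1.06 = 108.2318. B = V − Δ·S = -80.9717.
(2,2): S=227.2882. Δ = (V_up−V_dn)/(S_up−S_dn) = (218.2650−127.9700)/(256.8357−206.8323) = 1.8058. V = [p*·218.2650 + (1−p*)·127.9700]/1.06 = 178.8064. B = V − Δ·S = -231.6255.
(1,0): S=161.9800. Δ = (V_up−V_dn)/(S_up−S_dn) = (108.2318−79.4828)/(183.0374−147.4018) = 0.8067. V = [p*·108.2318 + (1−p*)·79.4828]/1.06 = 93.4759. B = V − Δ·S = -37.2015.
(1,1): S=201.1400. Δ = (V_up−V_dn)/(S_up−S_dn) = (178.8064−108.2318)/(227.2882−183.0374) = 1.5949. V = [p*·178.8064 + (1−p*)·108.2318]/1.06 = 147.5008. B = V − Δ·S = -173.2927.
(0,0): S=178.0000. Δ = (V_up−V_dn)/(S_up−S_dn) = (147.5008−93.4759)/(201.1400−161.9800) = 1.3796. V = [p*·147.5008 + (1−p*)·93.4759]/1.06 = 122.9349. B = V − Δ·S = -122.6330.
The time-0 hedge costs 122.9349, which is the no-arbitrage price.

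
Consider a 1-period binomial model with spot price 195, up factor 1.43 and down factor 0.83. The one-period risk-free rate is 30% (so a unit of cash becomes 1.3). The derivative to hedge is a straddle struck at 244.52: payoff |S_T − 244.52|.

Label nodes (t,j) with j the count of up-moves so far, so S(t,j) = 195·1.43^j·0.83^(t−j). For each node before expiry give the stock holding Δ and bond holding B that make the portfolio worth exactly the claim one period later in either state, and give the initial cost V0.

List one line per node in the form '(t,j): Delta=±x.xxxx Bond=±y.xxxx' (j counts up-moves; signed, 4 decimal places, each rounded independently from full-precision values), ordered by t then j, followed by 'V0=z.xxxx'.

(0,0): Delta=-0.4132 Bond=115.0310
V0=34.4644

Under the risk-neutral measure, an up-move has probability p* = (R−d)/(u−d) = 0.7833 and values discount at R = 1.3.
Terminal values V(1,·): V(1,0)=82.6700, V(1,1)=34.3300
  t=0,j=0: stock 195.0000 → up 278.8500 (V=34.3300), down 161.8500 (V=82.6700). Price 34.4644; hedge Δ=-0.4132, bond B=115.0310.
The time-0 hedge costs 34.4644, which is the no-arbitrage price.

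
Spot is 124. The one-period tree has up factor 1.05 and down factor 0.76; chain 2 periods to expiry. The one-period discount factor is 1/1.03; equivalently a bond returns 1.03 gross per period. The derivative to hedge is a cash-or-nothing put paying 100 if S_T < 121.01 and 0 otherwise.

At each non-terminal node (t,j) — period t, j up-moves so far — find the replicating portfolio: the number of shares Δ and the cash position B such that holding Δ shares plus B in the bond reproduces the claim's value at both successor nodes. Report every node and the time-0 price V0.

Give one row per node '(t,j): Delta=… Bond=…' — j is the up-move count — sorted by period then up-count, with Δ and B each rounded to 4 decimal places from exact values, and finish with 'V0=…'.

(0,0): Delta=-2.5137 Bond=324.2485
(1,0): Delta=0.0000 Bond=97.0874
(1,1): Delta=-2.6484 Bond=351.5233
V0=12.5530

Risk-neutral probability p* = (R−d)/(u−d) = (1.03−0.76)/(1.05−0.76) = 0.9310.
Payoff layer (t=2): V(2,0)=100.0000, V(2,1)=100.0000, V(2,2)=0.0000
  t=1,j=0: stock 94.2400 → up 98.9520 (V=100.0000), down 71.6224 (V=100.0000). Price 97.0874; hedge Δ=0.0000, bond B=97.0874.
  t=1,j=1: stock 130.2000 → up 136.7100 (V=0.0000), down 98.9520 (V=100.0000). Price 6.6957; hedge Δ=-2.6484, bond B=351.5233.
  t=0,j=0: stock 124.0000 → up 130.2000 (V=6.6957), down 94.2400 (V=97.0874). Price 12.5530; hedge Δ=-2.5137, bond B=324.2485.
Self-financing check: at every node Δ·S+B equals the discounted successor values.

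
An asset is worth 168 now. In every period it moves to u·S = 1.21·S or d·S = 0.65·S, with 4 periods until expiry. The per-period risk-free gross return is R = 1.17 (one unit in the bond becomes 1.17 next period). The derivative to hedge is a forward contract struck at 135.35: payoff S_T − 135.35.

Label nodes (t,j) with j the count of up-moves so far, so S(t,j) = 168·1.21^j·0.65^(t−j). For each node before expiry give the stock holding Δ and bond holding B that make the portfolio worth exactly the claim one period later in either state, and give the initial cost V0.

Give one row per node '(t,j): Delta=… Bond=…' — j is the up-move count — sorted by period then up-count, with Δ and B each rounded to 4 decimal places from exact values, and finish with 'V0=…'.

(0,0): Delta=1.0000 Bond=-72.2295
(1,0): Delta=1.0000 Bond=-84.5086
(1,1): Delta=1.0000 Bond=-84.5086
(2,0): Delta=1.0000 Bond=-98.8750
(2,1): Delta=1.0000 Bond=-98.8750
(2,2): Delta=1.0000 Bond=-98.8750
(3,0): Delta=1.0000 Bond=-115.6838
(3,1): Delta=1.0000 Bond=-115.6838
(3,2): Delta=1.0000 Bond=-115.6838
(3,3): Delta=1.0000 Bond=-115.6838
V0=95.7705

Under the risk-neutral measure, an up-move has probability p* = (R−d)/(u−d) = 0.9286 and values discount at R = 1.17.
Payoff layer (t=4): V(4,0)=-105.3609, V(4,1)=-79.5242, V(4,2)=-31.4282, V(4,3)=58.1045, V(4,4)=224.7729
  t=3,j=0: stock 46.1370 → up 55.8258 (V=-79.5242), down 29.9891 (V=-105.3609). Price -69.5468; hedge Δ=1.0000, bond B=-115.6838.
  t=3,j=1: stock 85.8858 → up 103.9218 (V=-31.4282), down 55.8258 (V=-79.5242). Price -29.7980; hedge Δ=1.0000, bond B=-115.6838.
  t=3,j=2: stock 159.8797 → up 193.4545 (V=58.1045), down 103.9218 (V=-31.4282). Price 44.1960; hedge Δ=1.0000, bond B=-115.6838.
  t=3,j=3: stock 297.6222 → up 360.1229 (V=224.7729), down 193.4545 (V=58.1045). Price 181.9385; hedge Δ=1.0000, bond B=-115.6838.
  t=2,j=0: stock 70.9800 → up 85.8858 (V=-29.7980), down 46.1370 (V=-69.5468). Price -27.8950; hedge Δ=1.0000, bond B=-98.8750.
  t=2,j=1: stock 132.1320 → up 159.8797 (V=44.1960), down 85.8858 (V=-29.7980). Price 33.2570; hedge Δ=1.0000, bond B=-98.8750.
  t=2,j=2: stock 245.9688 → up 297.6222 (V=181.9385), down 159.8797 (V=44.1960). Price 147.0938; hedge Δ=1.0000, bond B=-98.8750.
  t=1,j=0: stock 109.2000 → up 132.1320 (V=33.2570), down 70.9800 (V=-27.8950). Price 24.6914; hedge Δ=1.0000, bond B=-84.5086.
  t=1,j=1: stock 203.2800 → up 245.9688 (V=147.0938), down 132.1320 (V=33.2570). Price 118.7714; hedge Δ=1.0000, bond B=-84.5086.
  t=0,j=0: stock 168.0000 → up 203.2800 (V=118.7714), down 109.2000 (V=24.6914). Price 95.7705; hedge Δ=1.0000, bond B=-72.2295.
Check: Δ(0,0)·S0 + B(0,0) = 95.7705 = V0.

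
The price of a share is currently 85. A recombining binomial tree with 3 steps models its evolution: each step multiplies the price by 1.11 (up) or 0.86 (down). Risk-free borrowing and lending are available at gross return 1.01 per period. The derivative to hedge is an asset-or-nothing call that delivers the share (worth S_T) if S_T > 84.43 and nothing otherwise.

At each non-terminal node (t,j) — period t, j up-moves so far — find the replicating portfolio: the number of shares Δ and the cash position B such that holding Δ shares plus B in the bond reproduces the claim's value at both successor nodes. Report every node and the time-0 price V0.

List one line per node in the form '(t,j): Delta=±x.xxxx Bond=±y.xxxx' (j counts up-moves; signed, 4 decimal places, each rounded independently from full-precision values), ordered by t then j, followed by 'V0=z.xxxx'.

No-arbitrage ⇒ martingale measure with p* = (R−d)/(u−d) = 0.6000.
At expiry t=3: V(3,0)=0.0000, V(3,1)=0.0000, V(3,2)=90.0665, V(3,3)=116.2486
  t=2,j=0: stock 62.8660 → up 69.7813 (V=0.0000), down 54.0648 (V=0.0000). Price 0.0000; hedge Δ=0.0000, bond B=0.0000.
  t=2,j=1: stock 81.1410 → up 90.0665 (V=90.0665), down 69.7813 (V=0.0000). Price 53.5049; hedge Δ=4.4400, bond B=-306.7612.
  t=2,j=2: stock 104.7285 → up 116.2486 (V=116.2486), down 90.0665 (V=90.0665). Price 104.7285; hedge Δ=1.0000, bond B=0.0000.
  t=1,j=0: stock 73.1000 → up 81.1410 (V=53.5049), down 62.8660 (V=0.0000). Price 31.7851; hedge Δ=2.9278, bond B=-182.2344.
  t=1,j=1: stock 94.3500 → up 104.7285 (V=104.7285), down 81.1410 (V=53.5049). Price 83.4050; hedge Δ=2.1716, bond B=-121.4896.
  t=0,j=0: stock 85.0000 → up 94.3500 (V=83.4050), down 73.1000 (V=31.7851). Price 62.1357; hedge Δ=2.4292, bond B=-144.3441.
Check: Δ(0,0)·S0 + B(0,0) = 62.1357 = V0.

(0,0): Delta=2.4292 Bond=-144.3441
(1,0): Delta=2.9278 Bond=-182.2344
(1,1): Delta=2.1716 Bond=-121.4896
(2,0): Delta=0.0000 Bond=0.0000
(2,1): Delta=4.4400 Bond=-306.7612
(2,2): Delta=1.0000 Bond=0.0000
V0=62.1357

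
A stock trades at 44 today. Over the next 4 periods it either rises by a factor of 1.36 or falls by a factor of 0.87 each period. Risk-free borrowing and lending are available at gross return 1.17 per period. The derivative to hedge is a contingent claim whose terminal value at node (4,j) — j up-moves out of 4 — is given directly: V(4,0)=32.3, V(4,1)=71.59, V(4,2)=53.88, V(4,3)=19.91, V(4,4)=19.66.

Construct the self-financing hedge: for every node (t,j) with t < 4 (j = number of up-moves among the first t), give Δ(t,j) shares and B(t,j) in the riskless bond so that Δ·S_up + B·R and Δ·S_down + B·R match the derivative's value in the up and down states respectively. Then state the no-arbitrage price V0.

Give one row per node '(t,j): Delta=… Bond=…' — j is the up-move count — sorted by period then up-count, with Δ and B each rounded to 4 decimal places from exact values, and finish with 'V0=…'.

(0,0): Delta=-0.5059 Bond=43.0841
(1,0): Delta=-0.5933 Bond=53.7543
(1,1): Delta=-0.4705 Bond=48.2893
(2,0): Delta=0.2300 Bond=35.4715
(2,1): Delta=-0.9269 Bond=80.2592
(2,2): Delta=-0.2856 Bond=41.4500
(3,0): Delta=2.7674 Bond=-32.0169
(3,1): Delta=-0.7980 Bond=88.0635
(3,2): Delta=-0.9792 Bond=97.6018
(3,3): Delta=-0.0046 Bond=17.3965
V0=20.8235

The replicating-portfolio and risk-neutral prices coincide; use p* = (1.17−0.87)/(1.36−0.87) = 0.6122 for the latter.
Terminal values V(4,·): V(4,0)=32.3000, V(4,1)=71.5900, V(4,2)=53.8800, V(4,3)=19.9100, V(4,4)=19.6600
  t=3,j=0: stock 28.9741 → up 39.4048 (V=71.5900), down 25.2075 (V=32.3000). Price 48.1668; hedge Δ=2.7674, bond B=-32.0169.
  t=3,j=1: stock 45.2929 → up 61.5983 (V=53.8800), down 39.4048 (V=71.5900). Price 51.9206; hedge Δ=-0.7980, bond B=88.0635.
  t=3,j=2: stock 70.8027 → up 96.2917 (V=19.9100), down 61.5983 (V=53.8800). Price 28.2752; hedge Δ=-0.9792, bond B=97.6018.
  t=3,j=3: stock 110.6801 → up 150.5249 (V=19.6600), down 96.2917 (V=19.9100). Price 16.8863; hedge Δ=-0.0046, bond B=17.3965.
  t=2,j=0: stock 33.3036 → up 45.2929 (V=51.9206), down 28.9741 (V=48.1668). Price 43.1325; hedge Δ=0.2300, bond B=35.4715.
  t=2,j=1: stock 52.0608 → up 70.8027 (V=28.2752), down 45.2929 (V=51.9206). Price 32.0033; hedge Δ=-0.9269, bond B=80.2592.
  t=2,j=2: stock 81.3824 → up 110.6801 (V=16.8863), down 70.8027 (V=28.2752). Price 18.2072; hedge Δ=-0.2856, bond B=41.4500.
  t=1,j=0: stock 38.2800 → up 52.0608 (V=32.0033), down 33.3036 (V=43.1325). Price 31.0416; hedge Δ=-0.5933, bond B=53.7543.
  t=1,j=1: stock 59.8400 → up 81.3824 (V=18.2072), down 52.0608 (V=32.0033). Price 20.1339; hedge Δ=-0.4705, bond B=48.2893.
  t=0,j=0: stock 44.0000 → up 59.8400 (V=20.1339), down 38.2800 (V=31.0416). Price 20.8235; hedge Δ=-0.5059, bond B=43.0841.
Root portfolio cost Δ·44+B reproduces V0=20.8235.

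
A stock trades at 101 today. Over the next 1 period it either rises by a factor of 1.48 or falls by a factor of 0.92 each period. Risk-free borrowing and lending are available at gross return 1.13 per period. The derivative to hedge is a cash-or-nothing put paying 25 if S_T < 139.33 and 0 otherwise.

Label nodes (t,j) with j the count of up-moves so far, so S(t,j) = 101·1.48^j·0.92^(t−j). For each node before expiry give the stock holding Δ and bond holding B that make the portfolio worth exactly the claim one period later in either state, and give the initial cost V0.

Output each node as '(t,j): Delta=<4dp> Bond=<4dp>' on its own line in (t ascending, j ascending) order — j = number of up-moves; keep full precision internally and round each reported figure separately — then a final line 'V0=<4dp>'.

(0,0): Delta=-0.4420 Bond=58.4703
V0=13.8274

The replicating-portfolio and risk-neutral prices coincide; use p* = (1.13−0.92)/(1.48−0.92) = 0.3750 for the latter.
At expiry t=1: V(1,0)=25.0000, V(1,1)=0.0000
(0,0): S=101.0000. Δ = (V_up−V_dn)/(S_up−S_dn) = (0.0000−25.0000)/(149.4800−92.9200) = -0.4420. V = [p*·0.0000 + (1−p*)·25.0000]/1.13 = 13.8274. B = V − Δ·S = 58.4703.
Each (Δ,B) replicates both successor values, so the strategy is self-financing and V0 is arbitrage-free.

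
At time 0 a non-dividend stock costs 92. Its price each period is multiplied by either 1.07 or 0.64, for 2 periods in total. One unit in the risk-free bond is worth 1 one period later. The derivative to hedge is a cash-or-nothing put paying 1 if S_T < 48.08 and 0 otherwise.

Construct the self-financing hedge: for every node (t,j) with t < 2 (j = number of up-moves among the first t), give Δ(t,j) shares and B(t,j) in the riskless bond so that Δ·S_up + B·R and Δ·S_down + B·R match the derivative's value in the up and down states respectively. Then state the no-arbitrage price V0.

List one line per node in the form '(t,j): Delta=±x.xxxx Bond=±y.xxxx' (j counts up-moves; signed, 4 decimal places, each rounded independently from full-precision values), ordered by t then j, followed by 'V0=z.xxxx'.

(0,0): Delta=-0.0041 Bond=0.4051
(1,0): Delta=-0.0395 Bond=2.4884
(1,1): Delta=0.0000 Bond=0.0000
V0=0.0265

Since d<R<u, set p* = (R−d)/(u−d) = 0.8372; price each node as the discounted p*-expectation of its children.
Terminal payoffs: V(2,0)=1.0000, V(2,1)=0.0000, V(2,2)=0.0000
Node (1,0) S=58.8800: V=(p*·0.0000+(1−p*)·1.0000)/1=0.1628; Δ=(0.0000−1.0000)/(63.0016−37.6832)=-0.0395; B=V−Δ·S=2.4884
Node (1,1) S=98.4400: V=(p*·0.0000+(1−p*)·0.0000)/1=0.0000; Δ=(0.0000−0.0000)/(105.3308−63.0016)=0.0000; B=V−Δ·S=0.0000
Node (0,0) S=92.0000: V=(p*·0.0000+(1−p*)·0.1628)/1=0.0265; Δ=(0.0000−0.1628)/(98.4400−58.8800)=-0.0041; B=V−Δ·S=0.4051
Self-financing check: at every node Δ·S+B equals the discounted successor values.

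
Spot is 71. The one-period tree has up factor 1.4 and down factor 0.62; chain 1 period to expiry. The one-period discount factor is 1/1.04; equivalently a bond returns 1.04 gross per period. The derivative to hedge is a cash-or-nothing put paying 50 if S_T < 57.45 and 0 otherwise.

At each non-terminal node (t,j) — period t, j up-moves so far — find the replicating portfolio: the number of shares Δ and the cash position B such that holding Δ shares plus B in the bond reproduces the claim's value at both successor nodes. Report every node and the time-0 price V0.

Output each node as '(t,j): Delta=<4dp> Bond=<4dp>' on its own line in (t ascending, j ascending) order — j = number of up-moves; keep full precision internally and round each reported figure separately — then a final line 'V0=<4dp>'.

(0,0): Delta=-0.9029 Bond=86.2919
V0=22.1893

Under the risk-neutral measure, an up-move has probability p* = (R−d)/(u−d) = 0.5385 and values discount at R = 1.04.
Payoff layer (t=1): V(1,0)=50.0000, V(1,1)=0.0000
(0,0): S=71.0000. Δ = (V_up−V_dn)/(S_up−S_dn) = (0.0000−50.0000)/(99.4000−44.0200) = -0.9029. V = [p*·0.0000 + (1−p*)·50.0000]/1.04 = 22.1893. B = V − Δ·S = 86.2919.
Check: Δ(0,0)·S0 + B(0,0) = 22.1893 = V0.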